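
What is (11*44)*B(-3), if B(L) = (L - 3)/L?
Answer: 968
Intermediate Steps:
B(L) = (-3 + L)/L
(11*44)*B(-3) = (11*44)*((-3 - 3)/(-3)) = 484*(-⅓*(-6)) = 484*2 = 968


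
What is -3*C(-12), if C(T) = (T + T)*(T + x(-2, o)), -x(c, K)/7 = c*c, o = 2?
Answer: -2880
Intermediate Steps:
x(c, K) = -7*c**2 (x(c, K) = -7*c*c = -7*c**2)
C(T) = 2*T*(-28 + T) (C(T) = (T + T)*(T - 7*(-2)**2) = (2*T)*(T - 7*4) = (2*T)*(T - 28) = (2*T)*(-28 + T) = 2*T*(-28 + T))
-3*C(-12) = -6*(-12)*(-28 - 12) = -6*(-12)*(-40) = -3*960 = -2880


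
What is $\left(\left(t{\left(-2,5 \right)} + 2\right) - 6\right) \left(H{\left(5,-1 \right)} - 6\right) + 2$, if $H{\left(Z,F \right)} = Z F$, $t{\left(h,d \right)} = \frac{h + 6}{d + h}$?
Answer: $\frac{94}{3} \approx 31.333$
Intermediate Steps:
$t{\left(h,d \right)} = \frac{6 + h}{d + h}$
$H{\left(Z,F \right)} = F Z$
$\left(\left(t{\left(-2,5 \right)} + 2\right) - 6\right) \left(H{\left(5,-1 \right)} - 6\right) + 2 = \left(\left(\frac{6 - 2}{5 - 2} + 2\right) - 6\right) \left(\left(-1\right) 5 - 6\right) + 2 = \left(\left(\frac{1}{3} \cdot 4 + 2\right) - 6\right) \left(-5 - 6\right) + 2 = \left(\left(\frac{1}{3} \cdot 4 + 2\right) - 6\right) \left(-11\right) + 2 = \left(\left(\frac{4}{3} + 2\right) - 6\right) \left(-11\right) + 2 = \left(\frac{10}{3} - 6\right) \left(-11\right) + 2 = \left(- \frac{8}{3}\right) \left(-11\right) + 2 = \frac{88}{3} + 2 = \frac{94}{3}$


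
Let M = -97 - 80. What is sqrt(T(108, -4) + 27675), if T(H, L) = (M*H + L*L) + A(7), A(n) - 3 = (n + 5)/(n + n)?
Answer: 2*sqrt(105091)/7 ≈ 92.622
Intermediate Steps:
M = -177
A(n) = 3 + (5 + n)/(2*n) (A(n) = 3 + (n + 5)/(n + n) = 3 + (5 + n)/((2*n)) = 3 + (5 + n)*(1/(2*n)) = 3 + (5 + n)/(2*n))
T(H, L) = 27/7 + L**2 - 177*H (T(H, L) = (-177*H + L*L) + (1/2)*(5 + 7*7)/7 = (-177*H + L**2) + (1/2)*(1/7)*(5 + 49) = (L**2 - 177*H) + (1/2)*(1/7)*54 = (L**2 - 177*H) + 27/7 = 27/7 + L**2 - 177*H)
sqrt(T(108, -4) + 27675) = sqrt((27/7 + (-4)**2 - 177*108) + 27675) = sqrt((27/7 + 16 - 19116) + 27675) = sqrt(-133673/7 + 27675) = sqrt(60052/7) = 2*sqrt(105091)/7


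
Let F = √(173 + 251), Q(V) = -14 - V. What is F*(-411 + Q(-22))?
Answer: -806*√106 ≈ -8298.3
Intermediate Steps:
F = 2*√106 (F = √424 = 2*√106 ≈ 20.591)
F*(-411 + Q(-22)) = (2*√106)*(-411 + (-14 - 1*(-22))) = (2*√106)*(-411 + (-14 + 22)) = (2*√106)*(-411 + 8) = (2*√106)*(-403) = -806*√106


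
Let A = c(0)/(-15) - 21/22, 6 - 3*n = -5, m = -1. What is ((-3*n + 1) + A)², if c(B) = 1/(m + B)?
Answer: 12909649/108900 ≈ 118.55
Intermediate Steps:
n = 11/3 (n = 2 - ⅓*(-5) = 2 + 5/3 = 11/3 ≈ 3.6667)
c(B) = 1/(-1 + B)
A = -293/330 (A = 1/((-1 + 0)*(-15)) - 21/22 = -1/15/(-1) - 21*1/22 = -1*(-1/15) - 21/22 = 1/15 - 21/22 = -293/330 ≈ -0.88788)
((-3*n + 1) + A)² = ((-3*11/3 + 1) - 293/330)² = ((-11 + 1) - 293/330)² = (-10 - 293/330)² = (-3593/330)² = 12909649/108900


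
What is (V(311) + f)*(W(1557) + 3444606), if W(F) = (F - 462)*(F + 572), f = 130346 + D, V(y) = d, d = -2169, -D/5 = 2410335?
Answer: -68868467081778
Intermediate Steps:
D = -12051675 (D = -5*2410335 = -12051675)
V(y) = -2169
f = -11921329 (f = 130346 - 12051675 = -11921329)
W(F) = (-462 + F)*(572 + F)
(V(311) + f)*(W(1557) + 3444606) = (-2169 - 11921329)*((-264264 + 1557² + 110*1557) + 3444606) = -11923498*((-264264 + 2424249 + 171270) + 3444606) = -11923498*(2331255 + 3444606) = -11923498*5775861 = -68868467081778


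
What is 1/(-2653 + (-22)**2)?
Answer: -1/2169 ≈ -0.00046104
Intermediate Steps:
1/(-2653 + (-22)**2) = 1/(-2653 + 484) = 1/(-2169) = -1/2169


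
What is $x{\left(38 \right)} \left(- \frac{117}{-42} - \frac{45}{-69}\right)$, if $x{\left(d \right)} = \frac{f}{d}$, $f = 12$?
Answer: $\frac{3321}{3059} \approx 1.0856$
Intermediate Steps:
$x{\left(d \right)} = \frac{12}{d}$
$x{\left(38 \right)} \left(- \frac{117}{-42} - \frac{45}{-69}\right) = \frac{12}{38} \left(- \frac{117}{-42} - \frac{45}{-69}\right) = 12 \cdot \frac{1}{38} \left(\left(-117\right) \left(- \frac{1}{42}\right) - - \frac{15}{23}\right) = \frac{6 \left(\frac{39}{14} + \frac{15}{23}\right)}{19} = \frac{6}{19} \cdot \frac{1107}{322} = \frac{3321}{3059}$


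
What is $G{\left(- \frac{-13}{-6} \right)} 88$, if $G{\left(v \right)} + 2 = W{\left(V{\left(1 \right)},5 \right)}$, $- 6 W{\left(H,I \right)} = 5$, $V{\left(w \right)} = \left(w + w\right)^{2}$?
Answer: $- \frac{748}{3} \approx -249.33$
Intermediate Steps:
$V{\left(w \right)} = 4 w^{2}$ ($V{\left(w \right)} = \left(2 w\right)^{2} = 4 w^{2}$)
$W{\left(H,I \right)} = - \frac{5}{6}$ ($W{\left(H,I \right)} = \left(- \frac{1}{6}\right) 5 = - \frac{5}{6}$)
$G{\left(v \right)} = - \frac{17}{6}$ ($G{\left(v \right)} = -2 - \frac{5}{6} = - \frac{17}{6}$)
$G{\left(- \frac{-13}{-6} \right)} 88 = \left(- \frac{17}{6}\right) 88 = - \frac{748}{3}$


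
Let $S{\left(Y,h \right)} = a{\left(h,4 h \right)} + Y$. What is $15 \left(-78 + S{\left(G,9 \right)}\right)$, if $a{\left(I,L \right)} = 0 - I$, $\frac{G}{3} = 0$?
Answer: $-1305$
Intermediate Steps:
$G = 0$ ($G = 3 \cdot 0 = 0$)
$a{\left(I,L \right)} = - I$
$S{\left(Y,h \right)} = Y - h$ ($S{\left(Y,h \right)} = - h + Y = Y - h$)
$15 \left(-78 + S{\left(G,9 \right)}\right) = 15 \left(-78 + \left(0 - 9\right)\right) = 15 \left(-78 - 9\right) = 15 \left(-87\right) = -1305$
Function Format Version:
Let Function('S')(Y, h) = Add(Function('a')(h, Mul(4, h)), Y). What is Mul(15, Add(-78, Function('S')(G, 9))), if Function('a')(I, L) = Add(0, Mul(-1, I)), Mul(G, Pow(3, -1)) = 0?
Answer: -1305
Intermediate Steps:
G = 0 (G = Mul(3, 0) = 0)
Function('a')(I, L) = Mul(-1, I)
Function('S')(Y, h) = Add(Y, Mul(-1, h)) (Function('S')(Y, h) = Add(Mul(-1, h), Y) = Add(Y, Mul(-1, h)))
Mul(15, Add(-78, Function('S')(G, 9))) = Mul(15, Add(-78, Add(0, Mul(-1, 9)))) = Mul(15, Add(-78, Add(0, -9))) = Mul(15, Add(-78, -9)) = Mul(15, -87) = -1305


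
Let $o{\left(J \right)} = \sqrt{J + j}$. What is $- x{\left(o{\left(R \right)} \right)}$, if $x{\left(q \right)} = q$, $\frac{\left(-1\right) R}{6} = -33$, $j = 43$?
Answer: $- \sqrt{241} \approx -15.524$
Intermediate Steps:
$R = 198$ ($R = \left(-6\right) \left(-33\right) = 198$)
$o{\left(J \right)} = \sqrt{43 + J}$ ($o{\left(J \right)} = \sqrt{J + 43} = \sqrt{43 + J}$)
$- x{\left(o{\left(R \right)} \right)} = - \sqrt{43 + 198} = - \sqrt{241}$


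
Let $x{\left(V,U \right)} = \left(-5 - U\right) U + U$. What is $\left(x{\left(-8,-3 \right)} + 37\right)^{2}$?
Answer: $1600$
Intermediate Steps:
$x{\left(V,U \right)} = U + U \left(-5 - U\right)$ ($x{\left(V,U \right)} = U \left(-5 - U\right) + U = U + U \left(-5 - U\right)$)
$\left(x{\left(-8,-3 \right)} + 37\right)^{2} = \left(\left(-1\right) \left(-3\right) \left(4 - 3\right) + 37\right)^{2} = \left(\left(-1\right) \left(-3\right) 1 + 37\right)^{2} = \left(3 + 37\right)^{2} = 40^{2} = 1600$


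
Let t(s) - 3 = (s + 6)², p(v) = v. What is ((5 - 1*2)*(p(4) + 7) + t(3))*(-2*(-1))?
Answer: 234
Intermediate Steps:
t(s) = 3 + (6 + s)² (t(s) = 3 + (s + 6)² = 3 + (6 + s)²)
((5 - 1*2)*(p(4) + 7) + t(3))*(-2*(-1)) = ((5 - 1*2)*(4 + 7) + (3 + (6 + 3)²))*(-2*(-1)) = ((5 - 2)*11 + (3 + 9²))*2 = (3*11 + (3 + 81))*2 = (33 + 84)*2 = 117*2 = 234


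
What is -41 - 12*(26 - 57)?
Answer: 331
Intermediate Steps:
-41 - 12*(26 - 57) = -41 - 12*(-31) = -41 + 372 = 331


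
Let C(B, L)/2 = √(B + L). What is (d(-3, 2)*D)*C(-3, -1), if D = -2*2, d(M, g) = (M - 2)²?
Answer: -400*I ≈ -400.0*I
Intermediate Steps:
d(M, g) = (-2 + M)²
D = -4
C(B, L) = 2*√(B + L)
(d(-3, 2)*D)*C(-3, -1) = ((-2 - 3)²*(-4))*(2*√(-3 - 1)) = ((-5)²*(-4))*(2*√(-4)) = (25*(-4))*(2*(2*I)) = -400*I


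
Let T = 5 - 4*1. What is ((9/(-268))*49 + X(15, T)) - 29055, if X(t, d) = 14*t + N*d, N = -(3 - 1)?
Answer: -7731437/268 ≈ -28849.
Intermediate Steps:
N = -2 (N = -1*2 = -2)
T = 1 (T = 5 - 4 = 1)
X(t, d) = -2*d + 14*t (X(t, d) = 14*t - 2*d = -2*d + 14*t)
((9/(-268))*49 + X(15, T)) - 29055 = ((9/(-268))*49 + (-2*1 + 14*15)) - 29055 = ((9*(-1/268))*49 + (-2 + 210)) - 29055 = (-9/268*49 + 208) - 29055 = (-441/268 + 208) - 29055 = 55303/268 - 29055 = -7731437/268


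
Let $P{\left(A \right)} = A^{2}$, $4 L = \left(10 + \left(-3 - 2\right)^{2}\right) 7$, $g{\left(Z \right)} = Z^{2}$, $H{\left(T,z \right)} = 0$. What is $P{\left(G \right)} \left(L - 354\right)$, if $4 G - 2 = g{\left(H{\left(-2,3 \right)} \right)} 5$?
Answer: $- \frac{1171}{16} \approx -73.188$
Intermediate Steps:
$L = \frac{245}{4}$ ($L = \frac{\left(10 + \left(-3 - 2\right)^{2}\right) 7}{4} = \frac{\left(10 + \left(-5\right)^{2}\right) 7}{4} = \frac{\left(10 + 25\right) 7}{4} = \frac{35 \cdot 7}{4} = \frac{1}{4} \cdot 245 = \frac{245}{4} \approx 61.25$)
$G = \frac{1}{2}$ ($G = \frac{1}{2} + \frac{0^{2} \cdot 5}{4} = \frac{1}{2} + \frac{0 \cdot 5}{4} = \frac{1}{2} + \frac{1}{4} \cdot 0 = \frac{1}{2} + 0 = \frac{1}{2} \approx 0.5$)
$P{\left(G \right)} \left(L - 354\right) = \frac{\frac{245}{4} - 354}{4} = \frac{1}{4} \left(- \frac{1171}{4}\right) = - \frac{1171}{16}$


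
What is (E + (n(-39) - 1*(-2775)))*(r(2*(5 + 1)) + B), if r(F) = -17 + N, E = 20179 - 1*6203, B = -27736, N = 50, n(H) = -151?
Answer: -459869800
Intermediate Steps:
E = 13976 (E = 20179 - 6203 = 13976)
r(F) = 33 (r(F) = -17 + 50 = 33)
(E + (n(-39) - 1*(-2775)))*(r(2*(5 + 1)) + B) = (13976 + (-151 - 1*(-2775)))*(33 - 27736) = (13976 + (-151 + 2775))*(-27703) = (13976 + 2624)*(-27703) = 16600*(-27703) = -459869800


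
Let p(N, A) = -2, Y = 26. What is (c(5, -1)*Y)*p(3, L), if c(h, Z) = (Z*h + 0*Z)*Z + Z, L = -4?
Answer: -208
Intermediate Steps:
c(h, Z) = Z + h*Z² (c(h, Z) = (Z*h + 0)*Z + Z = (Z*h)*Z + Z = h*Z² + Z = Z + h*Z²)
(c(5, -1)*Y)*p(3, L) = (-(1 - 1*5)*26)*(-2) = (-(1 - 5)*26)*(-2) = (-1*(-4)*26)*(-2) = (4*26)*(-2) = 104*(-2) = -208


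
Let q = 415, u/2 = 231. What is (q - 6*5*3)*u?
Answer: 150150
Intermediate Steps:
u = 462 (u = 2*231 = 462)
(q - 6*5*3)*u = (415 - 6*5*3)*462 = (415 - 30*3)*462 = (415 - 90)*462 = 325*462 = 150150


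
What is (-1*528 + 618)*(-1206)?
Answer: -108540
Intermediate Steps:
(-1*528 + 618)*(-1206) = (-528 + 618)*(-1206) = 90*(-1206) = -108540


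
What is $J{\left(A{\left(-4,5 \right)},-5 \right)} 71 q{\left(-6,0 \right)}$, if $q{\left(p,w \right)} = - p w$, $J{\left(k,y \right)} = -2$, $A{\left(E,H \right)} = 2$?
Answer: $0$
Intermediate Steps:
$q{\left(p,w \right)} = - p w$
$J{\left(A{\left(-4,5 \right)},-5 \right)} 71 q{\left(-6,0 \right)} = \left(-2\right) 71 \left(\left(-1\right) \left(-6\right) 0\right) = \left(-142\right) 0 = 0$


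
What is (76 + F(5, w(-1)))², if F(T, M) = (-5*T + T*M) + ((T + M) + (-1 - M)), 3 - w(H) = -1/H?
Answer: 4225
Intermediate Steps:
w(H) = 3 + 1/H (w(H) = 3 - (-1)/H = 3 + 1/H)
F(T, M) = -1 - 4*T + M*T (F(T, M) = (-5*T + M*T) + ((M + T) + (-1 - M)) = (-5*T + M*T) + (-1 + T) = -1 - 4*T + M*T)
(76 + F(5, w(-1)))² = (76 + (-1 - 4*5 + (3 + 1/(-1))*5))² = (76 + (-1 - 20 + (3 - 1)*5))² = (76 + (-1 - 20 + 2*5))² = (76 + (-1 - 20 + 10))² = (76 - 11)² = 65² = 4225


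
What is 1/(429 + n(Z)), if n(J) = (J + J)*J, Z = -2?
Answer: 1/437 ≈ 0.0022883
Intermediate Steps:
n(J) = 2*J² (n(J) = (2*J)*J = 2*J²)
1/(429 + n(Z)) = 1/(429 + 2*(-2)²) = 1/(429 + 2*4) = 1/(429 + 8) = 1/437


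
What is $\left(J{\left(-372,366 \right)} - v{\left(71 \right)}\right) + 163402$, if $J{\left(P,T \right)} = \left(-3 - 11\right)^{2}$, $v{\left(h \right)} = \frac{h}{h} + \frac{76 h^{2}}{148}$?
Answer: $\frac{5957310}{37} \approx 1.6101 \cdot 10^{5}$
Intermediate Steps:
$v{\left(h \right)} = 1 + \frac{19 h^{2}}{37}$ ($v{\left(h \right)} = 1 + 76 h^{2} \cdot \frac{1}{148} = 1 + \frac{19 h^{2}}{37}$)
$J{\left(P,T \right)} = 196$ ($J{\left(P,T \right)} = \left(-14\right)^{2} = 196$)
$\left(J{\left(-372,366 \right)} - v{\left(71 \right)}\right) + 163402 = \left(196 - \left(1 + \frac{19 \cdot 71^{2}}{37}\right)\right) + 163402 = \left(196 - \left(1 + \frac{19}{37} \cdot 5041\right)\right) + 163402 = \left(196 - \left(1 + \frac{95779}{37}\right)\right) + 163402 = \left(196 - \frac{95816}{37}\right) + 163402 = - \frac{88564}{37} + 163402 = \frac{5957310}{37}$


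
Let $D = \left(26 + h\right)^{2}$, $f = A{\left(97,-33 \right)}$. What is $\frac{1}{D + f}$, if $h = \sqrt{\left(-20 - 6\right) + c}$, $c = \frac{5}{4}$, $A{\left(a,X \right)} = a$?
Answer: $\frac{11972}{10028833} - \frac{1248 i \sqrt{11}}{10028833} \approx 0.0011938 - 0.00041272 i$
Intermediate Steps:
$c = \frac{5}{4}$ ($c = 5 \cdot \frac{1}{4} = \frac{5}{4} \approx 1.25$)
$f = 97$
$h = \frac{3 i \sqrt{11}}{2}$ ($h = \sqrt{\left(-20 - 6\right) + \frac{5}{4}} = \sqrt{-26 + \frac{5}{4}} = \sqrt{- \frac{99}{4}} = \frac{3 i \sqrt{11}}{2} \approx 4.9749 i$)
$D = \left(26 + \frac{3 i \sqrt{11}}{2}\right)^{2} \approx 651.25 + 258.7 i$
$\frac{1}{D + f} = \frac{1}{\left(\frac{2605}{4} + 78 i \sqrt{11}\right) + 97} = \frac{1}{\frac{2993}{4} + 78 i \sqrt{11}}$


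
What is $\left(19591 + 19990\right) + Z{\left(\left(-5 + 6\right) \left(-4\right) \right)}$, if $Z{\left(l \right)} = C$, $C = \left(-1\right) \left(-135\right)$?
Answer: $39716$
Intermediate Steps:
$C = 135$
$Z{\left(l \right)} = 135$
$\left(19591 + 19990\right) + Z{\left(\left(-5 + 6\right) \left(-4\right) \right)} = \left(19591 + 19990\right) + 135 = 39581 + 135 = 39716$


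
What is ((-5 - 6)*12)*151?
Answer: -19932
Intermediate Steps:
((-5 - 6)*12)*151 = -11*12*151 = -132*151 = -19932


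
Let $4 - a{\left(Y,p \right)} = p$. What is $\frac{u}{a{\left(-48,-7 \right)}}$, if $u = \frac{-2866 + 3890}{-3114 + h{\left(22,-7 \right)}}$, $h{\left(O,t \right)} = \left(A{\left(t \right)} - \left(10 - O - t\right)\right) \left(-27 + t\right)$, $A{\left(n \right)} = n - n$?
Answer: $- \frac{256}{9031} \approx -0.028347$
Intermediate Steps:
$A{\left(n \right)} = 0$
$h{\left(O,t \right)} = \left(-27 + t\right) \left(-10 + O + t\right)$ ($h{\left(O,t \right)} = \left(0 - \left(10 - O - t\right)\right) \left(-27 + t\right) = \left(0 + \left(-10 + O + t\right)\right) \left(-27 + t\right) = \left(-10 + O + t\right) \left(-27 + t\right) = \left(-27 + t\right) \left(-10 + O + t\right)$)
$a{\left(Y,p \right)} = 4 - p$
$u = - \frac{256}{821}$ ($u = \frac{-2866 + 3890}{-3114 + \left(270 + \left(-7\right)^{2} - -259 - 594 + 22 \left(-7\right)\right)} = \frac{1024}{-3114 + \left(270 + 49 + 259 - 594 - 154\right)} = \frac{1024}{-3114 - 170} = \frac{1024}{-3284} = 1024 \left(- \frac{1}{3284}\right) = - \frac{256}{821} \approx -0.31181$)
$\frac{u}{a{\left(-48,-7 \right)}} = - \frac{256}{821 \left(4 - -7\right)} = - \frac{256}{821 \left(4 + 7\right)} = - \frac{256}{821 \cdot 11} = \left(- \frac{256}{821}\right) \frac{1}{11} = - \frac{256}{9031}$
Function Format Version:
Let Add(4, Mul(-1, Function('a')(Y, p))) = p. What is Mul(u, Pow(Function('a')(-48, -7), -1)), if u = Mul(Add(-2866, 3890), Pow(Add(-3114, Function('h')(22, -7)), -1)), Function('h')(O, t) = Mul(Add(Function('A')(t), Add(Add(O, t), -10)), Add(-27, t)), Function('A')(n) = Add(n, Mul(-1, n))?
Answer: Rational(-256, 9031) ≈ -0.028347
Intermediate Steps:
Function('A')(n) = 0
Function('h')(O, t) = Mul(Add(-27, t), Add(-10, O, t)) (Function('h')(O, t) = Mul(Add(0, Add(Add(O, t), -10)), Add(-27, t)) = Mul(Add(0, Add(-10, O, t)), Add(-27, t)) = Mul(Add(-10, O, t), Add(-27, t)) = Mul(Add(-27, t), Add(-10, O, t)))
Function('a')(Y, p) = Add(4, Mul(-1, p))
u = Rational(-256, 821) (u = Mul(Add(-2866, 3890), Pow(Add(-3114, Add(270, Pow(-7, 2), Mul(-37, -7), Mul(-27, 22), Mul(22, -7))), -1)) = Mul(1024, Pow(Add(-3114, Add(270, 49, 259, -594, -154)), -1)) = Mul(1024, Pow(Add(-3114, -170), -1)) = Mul(1024, Pow(-3284, -1)) = Mul(1024, Rational(-1, 3284)) = Rational(-256, 821) ≈ -0.31181)
Mul(u, Pow(Function('a')(-48, -7), -1)) = Mul(Rational(-256, 821), Pow(Add(4, Mul(-1, -7)), -1)) = Mul(Rational(-256, 821), Pow(Add(4, 7), -1)) = Mul(Rational(-256, 821), Pow(11, -1)) = Mul(Rational(-256, 821), Rational(1, 11)) = Rational(-256, 9031)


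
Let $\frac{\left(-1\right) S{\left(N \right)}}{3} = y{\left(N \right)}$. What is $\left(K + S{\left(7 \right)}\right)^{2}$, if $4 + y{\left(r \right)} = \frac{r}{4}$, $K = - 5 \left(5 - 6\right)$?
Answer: $\frac{2209}{16} \approx 138.06$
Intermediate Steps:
$K = 5$ ($K = \left(-5\right) \left(-1\right) = 5$)
$y{\left(r \right)} = -4 + \frac{r}{4}$
$S{\left(N \right)} = 12 - \frac{3 N}{4}$ ($S{\left(N \right)} = - 3 \left(-4 + \frac{N}{4}\right) = 12 - \frac{3 N}{4}$)
$\left(K + S{\left(7 \right)}\right)^{2} = \left(5 + \left(12 - \frac{21}{4}\right)\right)^{2} = \left(5 + \frac{27}{4}\right)^{2} = \left(\frac{47}{4}\right)^{2} = \frac{2209}{16}$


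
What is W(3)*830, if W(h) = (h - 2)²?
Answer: 830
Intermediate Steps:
W(h) = (-2 + h)²
W(3)*830 = (-2 + 3)²*830 = 1²*830 = 1*830 = 830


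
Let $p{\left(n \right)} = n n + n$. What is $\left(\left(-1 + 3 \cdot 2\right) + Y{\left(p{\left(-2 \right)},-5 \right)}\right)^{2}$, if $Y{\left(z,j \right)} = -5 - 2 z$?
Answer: $16$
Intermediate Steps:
$p{\left(n \right)} = n + n^{2}$ ($p{\left(n \right)} = n^{2} + n = n + n^{2}$)
$\left(\left(-1 + 3 \cdot 2\right) + Y{\left(p{\left(-2 \right)},-5 \right)}\right)^{2} = \left(\left(-1 + 3 \cdot 2\right) - \left(5 + 2 \left(- 2 \left(1 - 2\right)\right)\right)\right)^{2} = \left(\left(-1 + 6\right) - \left(5 + 2 \left(\left(-2\right) \left(-1\right)\right)\right)\right)^{2} = \left(5 - 9\right)^{2} = \left(-4\right)^{2} = 16$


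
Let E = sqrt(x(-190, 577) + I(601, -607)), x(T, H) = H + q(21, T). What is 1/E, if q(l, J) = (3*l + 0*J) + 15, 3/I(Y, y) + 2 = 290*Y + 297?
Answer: sqrt(2218261064570)/38117726 ≈ 0.039073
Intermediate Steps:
I(Y, y) = 3/(295 + 290*Y) (I(Y, y) = 3/(-2 + (290*Y + 297)) = 3/(-2 + (297 + 290*Y)) = 3/(295 + 290*Y))
q(l, J) = 15 + 3*l (q(l, J) = (3*l + 0) + 15 = 3*l + 15 = 15 + 3*l)
x(T, H) = 78 + H (x(T, H) = H + (15 + 3*21) = H + (15 + 63) = H + 78 = 78 + H)
E = sqrt(2218261064570)/58195 (E = sqrt((78 + 577) + 3/(5*(59 + 58*601))) = sqrt(655 + 3/(5*(59 + 34858))) = sqrt(655 + (3/5)/34917) = sqrt(655 + (3/5)*(1/34917)) = sqrt(655 + 1/58195) = sqrt(38117726/58195) = sqrt(2218261064570)/58195 ≈ 25.593)
1/E = 1/(sqrt(2218261064570)/58195) = sqrt(2218261064570)/38117726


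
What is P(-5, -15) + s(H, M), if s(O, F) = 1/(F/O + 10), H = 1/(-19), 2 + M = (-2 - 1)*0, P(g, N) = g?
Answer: -239/48 ≈ -4.9792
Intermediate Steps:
M = -2 (M = -2 + (-2 - 1)*0 = -2 - 3*0 = -2 + 0 = -2)
H = -1/19 ≈ -0.052632
s(O, F) = 1/(10 + F/O)
P(-5, -15) + s(H, M) = -5 - 1/(19*(-2 + 10*(-1/19))) = -5 - 1/(19*(-2 - 10/19)) = -5 - 1/(19*(-48/19)) = -5 - 1/19*(-19/48) = -5 + 1/48 = -239/48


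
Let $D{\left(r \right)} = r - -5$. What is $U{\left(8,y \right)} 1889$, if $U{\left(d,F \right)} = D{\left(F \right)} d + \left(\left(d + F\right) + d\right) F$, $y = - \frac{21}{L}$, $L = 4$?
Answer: $- \frac{1766215}{16} \approx -1.1039 \cdot 10^{5}$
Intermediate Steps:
$D{\left(r \right)} = 5 + r$ ($D{\left(r \right)} = r + 5 = 5 + r$)
$y = - \frac{21}{4} \approx -5.25$
$U{\left(d,F \right)} = F \left(F + 2 d\right) + d \left(5 + F\right)$ ($U{\left(d,F \right)} = \left(5 + F\right) d + \left(\left(d + F\right) + d\right) F = d \left(5 + F\right) + \left(\left(F + d\right) + d\right) F = d \left(5 + F\right) + \left(F + 2 d\right) F = d \left(5 + F\right) + F \left(F + 2 d\right) = F \left(F + 2 d\right) + d \left(5 + F\right)$)
$U{\left(8,y \right)} 1889 = \left(\left(- \frac{21}{4}\right)^{2} + 5 \cdot 8 + 3 \left(- \frac{21}{4}\right) 8\right) 1889 = \left(\frac{441}{16} + 40 - 126\right) 1889 = \left(- \frac{935}{16}\right) 1889 = - \frac{1766215}{16}$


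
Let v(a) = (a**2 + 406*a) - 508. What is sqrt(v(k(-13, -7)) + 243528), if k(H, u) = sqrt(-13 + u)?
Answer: 2*sqrt(60750 + 203*I*sqrt(5)) ≈ 492.95 + 1.8416*I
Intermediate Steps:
v(a) = -508 + a**2 + 406*a
sqrt(v(k(-13, -7)) + 243528) = sqrt((-508 + (sqrt(-13 - 7))**2 + 406*sqrt(-13 - 7)) + 243528) = sqrt((-508 + (sqrt(-20))**2 + 406*sqrt(-20)) + 243528) = sqrt((-508 + (2*I*sqrt(5))**2 + 406*(2*I*sqrt(5))) + 243528) = sqrt((-508 - 20 + 812*I*sqrt(5)) + 243528) = sqrt((-528 + 812*I*sqrt(5)) + 243528) = sqrt(243000 + 812*I*sqrt(5))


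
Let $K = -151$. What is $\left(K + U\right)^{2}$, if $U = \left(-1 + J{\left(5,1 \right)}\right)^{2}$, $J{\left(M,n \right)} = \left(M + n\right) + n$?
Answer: $13225$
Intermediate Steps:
$J{\left(M,n \right)} = M + 2 n$
$U = 36$ ($U = \left(-1 + \left(5 + 2 \cdot 1\right)\right)^{2} = \left(-1 + \left(5 + 2\right)\right)^{2} = \left(-1 + 7\right)^{2} = 6^{2} = 36$)
$\left(K + U\right)^{2} = \left(-151 + 36\right)^{2} = \left(-115\right)^{2} = 13225$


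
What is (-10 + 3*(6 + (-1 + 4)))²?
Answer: 289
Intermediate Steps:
(-10 + 3*(6 + (-1 + 4)))² = (-10 + 3*(6 + 3))² = (-10 + 3*9)² = (-10 + 27)² = 17² = 289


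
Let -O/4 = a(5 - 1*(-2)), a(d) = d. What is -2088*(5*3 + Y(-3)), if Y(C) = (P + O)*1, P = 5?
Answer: 16704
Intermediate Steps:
O = -28 (O = -4*(5 - 1*(-2)) = -4*(5 + 2) = -4*7 = -28)
Y(C) = -23 (Y(C) = (5 - 28)*1 = -23*1 = -23)
-2088*(5*3 + Y(-3)) = -2088*(5*3 - 23) = -2088*(15 - 23) = -2088*(-8) = 16704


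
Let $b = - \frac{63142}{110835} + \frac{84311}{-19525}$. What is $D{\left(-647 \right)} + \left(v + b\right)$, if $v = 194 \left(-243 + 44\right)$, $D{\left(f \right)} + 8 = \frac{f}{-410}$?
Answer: $- \frac{1370546679762209}{35490475350} \approx -38617.0$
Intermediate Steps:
$D{\left(f \right)} = -8 - \frac{f}{410}$ ($D{\left(f \right)} = -8 + \frac{f}{-410} = -8 + f \left(- \frac{1}{410}\right) = -8 - \frac{f}{410}$)
$b = - \frac{2115491447}{432810675}$ ($b = \left(-63142\right) \frac{1}{110835} + 84311 \left(- \frac{1}{19525}\right) = - \frac{63142}{110835} - \frac{84311}{19525} = - \frac{2115491447}{432810675} \approx -4.8878$)
$v = -38606$ ($v = 194 \left(-199\right) = -38606$)
$D{\left(-647 \right)} + \left(v + b\right) = \left(-8 - - \frac{647}{410}\right) - \frac{16711204410497}{432810675} = \left(-8 + \frac{647}{410}\right) - \frac{16711204410497}{432810675} = - \frac{2633}{410} - \frac{16711204410497}{432810675} = - \frac{1370546679762209}{35490475350}$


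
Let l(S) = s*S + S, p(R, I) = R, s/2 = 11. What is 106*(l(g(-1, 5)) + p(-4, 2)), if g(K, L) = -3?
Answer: -7738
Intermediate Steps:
s = 22 (s = 2*11 = 22)
l(S) = 23*S (l(S) = 22*S + S = 23*S)
106*(l(g(-1, 5)) + p(-4, 2)) = 106*(23*(-3) - 4) = 106*(-69 - 4) = 106*(-73) = -7738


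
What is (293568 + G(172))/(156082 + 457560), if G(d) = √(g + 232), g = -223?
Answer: 293571/613642 ≈ 0.47841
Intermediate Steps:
G(d) = 3 (G(d) = √(-223 + 232) = √9 = 3)
(293568 + G(172))/(156082 + 457560) = (293568 + 3)/(156082 + 457560) = 293571/613642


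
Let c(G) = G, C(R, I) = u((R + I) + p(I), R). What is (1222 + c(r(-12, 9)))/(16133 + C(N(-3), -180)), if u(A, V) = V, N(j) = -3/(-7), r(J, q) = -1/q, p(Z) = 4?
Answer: 76979/1016406 ≈ 0.075737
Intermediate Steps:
N(j) = 3/7 (N(j) = -3*(-1/7) = 3/7)
C(R, I) = R
(1222 + c(r(-12, 9)))/(16133 + C(N(-3), -180)) = (1222 - 1/9)/(16133 + 3/7) = (1222 - 1*1/9)/(112934/7) = (1222 - 1/9)*(7/112934) = (10997/9)*(7/112934) = 76979/1016406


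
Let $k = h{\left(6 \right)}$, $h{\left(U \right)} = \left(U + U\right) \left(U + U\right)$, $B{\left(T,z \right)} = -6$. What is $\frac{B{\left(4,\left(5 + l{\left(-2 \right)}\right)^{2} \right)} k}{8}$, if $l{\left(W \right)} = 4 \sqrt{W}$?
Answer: $-108$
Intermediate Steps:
$h{\left(U \right)} = 4 U^{2}$ ($h{\left(U \right)} = 2 U 2 U = 4 U^{2}$)
$k = 144$ ($k = 4 \cdot 6^{2} = 4 \cdot 36 = 144$)
$\frac{B{\left(4,\left(5 + l{\left(-2 \right)}\right)^{2} \right)} k}{8} = \frac{\left(-6\right) 144}{8} = \left(-864\right) \frac{1}{8} = -108$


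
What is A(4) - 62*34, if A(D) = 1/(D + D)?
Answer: -16863/8 ≈ -2107.9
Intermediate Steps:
A(D) = 1/(2*D)
A(4) - 62*34 = (1/2)/4 - 62*34 = (1/2)*(1/4) - 2108 = 1/8 - 2108 = -16863/8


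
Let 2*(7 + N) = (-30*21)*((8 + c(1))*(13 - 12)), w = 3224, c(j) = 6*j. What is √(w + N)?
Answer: I*√1193 ≈ 34.54*I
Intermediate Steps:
N = -4417 (N = -7 + ((-30*21)*((8 + 6*1)*(13 - 12)))/2 = -7 + (-630*(8 + 6))/2 = -7 + (-8820)/2 = -7 + (-630*14)/2 = -7 + (½)*(-8820) = -7 - 4410 = -4417)
√(w + N) = √(3224 - 4417) = √(-1193) = I*√1193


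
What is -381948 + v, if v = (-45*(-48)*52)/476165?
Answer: -36374031420/95233 ≈ -3.8195e+5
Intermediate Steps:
v = 22464/95233 (v = (2160*52)*(1/476165) = 112320*(1/476165) = 22464/95233 ≈ 0.23588)
-381948 + v = -381948 + 22464/95233 = -36374031420/95233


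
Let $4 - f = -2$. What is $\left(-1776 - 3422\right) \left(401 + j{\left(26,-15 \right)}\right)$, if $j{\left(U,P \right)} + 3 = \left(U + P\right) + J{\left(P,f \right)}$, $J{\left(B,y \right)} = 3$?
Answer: $-2141576$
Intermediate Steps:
$f = 6$ ($f = 4 - -2 = 4 + 2 = 6$)
$j{\left(U,P \right)} = P + U$ ($j{\left(U,P \right)} = -3 + \left(\left(U + P\right) + 3\right) = -3 + \left(\left(P + U\right) + 3\right) = -3 + \left(3 + P + U\right) = P + U$)
$\left(-1776 - 3422\right) \left(401 + j{\left(26,-15 \right)}\right) = \left(-1776 - 3422\right) \left(401 + \left(-15 + 26\right)\right) = - 5198 \left(401 + 11\right) = \left(-5198\right) 412 = -2141576$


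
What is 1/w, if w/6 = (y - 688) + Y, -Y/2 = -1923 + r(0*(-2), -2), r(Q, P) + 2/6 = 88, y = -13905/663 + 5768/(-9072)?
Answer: 5967/106011799 ≈ 5.6286e-5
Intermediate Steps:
y = -773633/35802 (y = -13905*1/663 + 5768*(-1/9072) = -4635/221 - 103/162 = -773633/35802 ≈ -21.609)
r(Q, P) = 263/3 (r(Q, P) = -1/3 + 88 = 263/3)
Y = 11012/3 (Y = -2*(-1923 + 263/3) = -2*(-5506/3) = 11012/3 ≈ 3670.7)
w = 106011799/5967 (w = 6*((-773633/35802 - 688) + 11012/3) = 6*(-25405409/35802 + 11012/3) = 6*(106011799/35802) = 106011799/5967 ≈ 17766.)
1/w = 1/(106011799/5967) = 5967/106011799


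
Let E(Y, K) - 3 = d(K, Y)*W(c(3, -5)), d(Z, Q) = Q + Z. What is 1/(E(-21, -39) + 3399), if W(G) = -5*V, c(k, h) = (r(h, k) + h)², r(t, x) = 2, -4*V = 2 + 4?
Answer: 1/2952 ≈ 0.00033875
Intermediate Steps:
V = -3/2 (V = -(2 + 4)/4 = -¼*6 = -3/2 ≈ -1.5000)
c(k, h) = (2 + h)²
W(G) = 15/2 (W(G) = -5*(-3/2) = 15/2)
E(Y, K) = 3 + 15*K/2 + 15*Y/2 (E(Y, K) = 3 + (Y + K)*(15/2) = 3 + (K + Y)*(15/2) = 3 + (15*K/2 + 15*Y/2) = 3 + 15*K/2 + 15*Y/2)
1/(E(-21, -39) + 3399) = 1/((3 + (15/2)*(-39) + (15/2)*(-21)) + 3399) = 1/((3 - 585/2 - 315/2) + 3399) = 1/(-447 + 3399) = 1/2952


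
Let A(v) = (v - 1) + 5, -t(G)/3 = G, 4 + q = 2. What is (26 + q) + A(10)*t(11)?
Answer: -438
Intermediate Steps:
q = -2 (q = -4 + 2 = -2)
t(G) = -3*G
A(v) = 4 + v (A(v) = (-1 + v) + 5 = 4 + v)
(26 + q) + A(10)*t(11) = (26 - 2) + (4 + 10)*(-3*11) = 24 + 14*(-33) = 24 - 462 = -438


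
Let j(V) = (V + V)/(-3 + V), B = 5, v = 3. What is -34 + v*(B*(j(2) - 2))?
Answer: -124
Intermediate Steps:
j(V) = 2*V/(-3 + V) (j(V) = (2*V)/(-3 + V) = 2*V/(-3 + V))
-34 + v*(B*(j(2) - 2)) = -34 + 3*(5*(2*2/(-3 + 2) - 2)) = -34 + 3*(5*(2*2/(-1) - 2)) = -34 + 3*(5*(2*2*(-1) - 2)) = -34 + 3*(5*(-4 - 2)) = -34 + 3*(5*(-6)) = -34 + 3*(-30) = -34 - 90 = -124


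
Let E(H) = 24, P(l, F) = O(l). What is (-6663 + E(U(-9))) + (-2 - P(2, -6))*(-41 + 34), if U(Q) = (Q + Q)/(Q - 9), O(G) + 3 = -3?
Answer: -6667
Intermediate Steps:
O(G) = -6 (O(G) = -3 - 3 = -6)
P(l, F) = -6
U(Q) = 2*Q/(-9 + Q) (U(Q) = (2*Q)/(-9 + Q) = 2*Q/(-9 + Q))
(-6663 + E(U(-9))) + (-2 - P(2, -6))*(-41 + 34) = (-6663 + 24) + (-2 - 1*(-6))*(-41 + 34) = -6639 + (-2 + 6)*(-7) = -6639 + 4*(-7) = -6639 - 28 = -6667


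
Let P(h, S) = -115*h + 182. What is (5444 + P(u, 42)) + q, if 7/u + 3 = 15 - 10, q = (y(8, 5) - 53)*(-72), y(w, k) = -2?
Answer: 18367/2 ≈ 9183.5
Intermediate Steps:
q = 3960 (q = (-2 - 53)*(-72) = -55*(-72) = 3960)
u = 7/2 (u = 7/(-3 + (15 - 10)) = 7/(-3 + 5) = 7/2 ≈ 3.5000)
P(h, S) = 182 - 115*h
(5444 + P(u, 42)) + q = (5444 + (182 - 115*7/2)) + 3960 = (5444 + (182 - 805/2)) + 3960 = (5444 - 441/2) + 3960 = 10447/2 + 3960 = 18367/2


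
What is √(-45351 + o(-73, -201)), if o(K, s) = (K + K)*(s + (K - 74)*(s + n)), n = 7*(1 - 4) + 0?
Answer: I*√4780569 ≈ 2186.5*I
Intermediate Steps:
n = -21 (n = 7*(-3) + 0 = -21 + 0 = -21)
o(K, s) = 2*K*(s + (-74 + K)*(-21 + s)) (o(K, s) = (K + K)*(s + (K - 74)*(s - 21)) = (2*K)*(s + (-74 + K)*(-21 + s)) = 2*K*(s + (-74 + K)*(-21 + s)))
√(-45351 + o(-73, -201)) = √(-45351 + 2*(-73)*(1554 - 73*(-201) - 21*(-73) - 73*(-201))) = √(-45351 + 2*(-73)*(1554 + 14673 + 1533 + 14673)) = √(-45351 + 2*(-73)*32433) = √(-45351 - 4735218) = √(-4780569) = I*√4780569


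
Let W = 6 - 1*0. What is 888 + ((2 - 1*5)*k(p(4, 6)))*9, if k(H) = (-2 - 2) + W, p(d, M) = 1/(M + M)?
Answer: 834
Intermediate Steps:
W = 6 (W = 6 + 0 = 6)
p(d, M) = 1/(2*M)
k(H) = 2 (k(H) = (-2 - 2) + 6 = -4 + 6 = 2)
888 + ((2 - 1*5)*k(p(4, 6)))*9 = 888 + ((2 - 1*5)*2)*9 = 888 + ((2 - 5)*2)*9 = 888 - 3*2*9 = 888 - 6*9 = 888 - 54 = 834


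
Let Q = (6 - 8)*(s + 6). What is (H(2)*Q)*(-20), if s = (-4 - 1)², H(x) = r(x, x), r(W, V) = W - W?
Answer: 0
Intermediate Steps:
r(W, V) = 0
H(x) = 0
s = 25 (s = (-5)² = 25)
Q = -62 (Q = (6 - 8)*(25 + 6) = -2*31 = -62)
(H(2)*Q)*(-20) = (0*(-62))*(-20) = 0*(-20) = 0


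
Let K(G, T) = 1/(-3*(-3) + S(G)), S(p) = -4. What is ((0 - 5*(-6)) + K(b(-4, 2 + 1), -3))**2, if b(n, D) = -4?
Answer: 22801/25 ≈ 912.04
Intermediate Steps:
K(G, T) = 1/5 (K(G, T) = 1/(-3*(-3) - 4) = 1/(9 - 4) = 1/5)
((0 - 5*(-6)) + K(b(-4, 2 + 1), -3))**2 = ((0 - 5*(-6)) + 1/5)**2 = ((0 + 30) + 1/5)**2 = (30 + 1/5)**2 = (151/5)**2 = 22801/25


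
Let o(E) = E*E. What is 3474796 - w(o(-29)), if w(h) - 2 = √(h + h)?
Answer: 3474794 - 29*√2 ≈ 3.4748e+6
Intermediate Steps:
o(E) = E²
w(h) = 2 + √2*√h (w(h) = 2 + √(h + h) = 2 + √(2*h) = 2 + √2*√h)
3474796 - w(o(-29)) = 3474796 - (2 + √2*√((-29)²)) = 3474796 - (2 + √2*√841) = 3474796 - (2 + √2*29) = 3474796 - (2 + 29*√2) = 3474796 + (-2 - 29*√2) = 3474794 - 29*√2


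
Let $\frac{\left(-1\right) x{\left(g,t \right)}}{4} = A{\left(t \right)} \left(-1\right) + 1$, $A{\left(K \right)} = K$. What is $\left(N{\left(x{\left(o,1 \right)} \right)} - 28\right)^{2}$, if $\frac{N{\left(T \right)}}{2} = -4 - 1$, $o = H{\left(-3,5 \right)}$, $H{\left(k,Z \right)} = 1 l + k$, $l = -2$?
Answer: $1444$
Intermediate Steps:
$H{\left(k,Z \right)} = -2 + k$ ($H{\left(k,Z \right)} = 1 \left(-2\right) + k = -2 + k$)
$o = -5$ ($o = -2 - 3 = -5$)
$x{\left(g,t \right)} = -4 + 4 t$ ($x{\left(g,t \right)} = - 4 \left(t \left(-1\right) + 1\right) = - 4 \left(- t + 1\right) = - 4 \left(1 - t\right) = -4 + 4 t$)
$N{\left(T \right)} = -10$ ($N{\left(T \right)} = 2 \left(-4 - 1\right) = 2 \left(-5\right) = -10$)
$\left(N{\left(x{\left(o,1 \right)} \right)} - 28\right)^{2} = \left(-10 - 28\right)^{2} = \left(-38\right)^{2} = 1444$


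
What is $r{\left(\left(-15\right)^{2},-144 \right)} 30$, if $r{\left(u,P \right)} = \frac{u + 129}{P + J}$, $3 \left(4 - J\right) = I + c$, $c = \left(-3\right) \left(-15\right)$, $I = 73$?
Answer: $- \frac{15930}{269} \approx -59.219$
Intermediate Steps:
$c = 45$
$J = - \frac{106}{3}$ ($J = 4 - \frac{73 + 45}{3} = 4 - \frac{118}{3} = - \frac{106}{3} \approx -35.333$)
$r{\left(u,P \right)} = \frac{129 + u}{- \frac{106}{3} + P}$ ($r{\left(u,P \right)} = \frac{u + 129}{P - \frac{106}{3}} = \frac{129 + u}{- \frac{106}{3} + P}$)
$r{\left(\left(-15\right)^{2},-144 \right)} 30 = \frac{3 \left(129 + \left(-15\right)^{2}\right)}{-106 + 3 \left(-144\right)} 30 = \frac{3 \left(129 + 225\right)}{-106 - 432} \cdot 30 = 3 \frac{1}{-538} \cdot 354 \cdot 30 = 3 \left(- \frac{1}{538}\right) 354 \cdot 30 = \left(- \frac{531}{269}\right) 30 = - \frac{15930}{269}$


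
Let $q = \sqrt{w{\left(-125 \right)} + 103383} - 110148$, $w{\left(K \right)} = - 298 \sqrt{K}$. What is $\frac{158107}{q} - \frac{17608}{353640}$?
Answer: $- \frac{2201}{44205} - \frac{158107}{110148 - \sqrt{103383 - 1490 i \sqrt{5}}} \approx -1.4894 + 6.7904 \cdot 10^{-5} i$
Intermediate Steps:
$q = -110148 + \sqrt{103383 - 1490 i \sqrt{5}}$ ($q = \sqrt{- 298 \sqrt{-125} + 103383} - 110148 = \sqrt{- 298 \cdot 5 i \sqrt{5} + 103383} - 110148 = \sqrt{- 1490 i \sqrt{5} + 103383} - 110148 = \sqrt{103383 - 1490 i \sqrt{5}} - 110148 = -110148 + \sqrt{103383 - 1490 i \sqrt{5}} \approx -1.0983 \cdot 10^{5} - 5.1804 i$)
$\frac{158107}{q} - \frac{17608}{353640} = \frac{158107}{-110148 + \sqrt{103383 - 1490 i \sqrt{5}}} - \frac{17608}{353640} = \frac{158107}{-110148 + \sqrt{103383 - 1490 i \sqrt{5}}} - \frac{2201}{44205} = - \frac{2201}{44205} + \frac{158107}{-110148 + \sqrt{103383 - 1490 i \sqrt{5}}}$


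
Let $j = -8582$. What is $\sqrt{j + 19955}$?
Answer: $\sqrt{11373} \approx 106.64$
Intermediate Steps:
$\sqrt{j + 19955} = \sqrt{-8582 + 19955} = \sqrt{11373}$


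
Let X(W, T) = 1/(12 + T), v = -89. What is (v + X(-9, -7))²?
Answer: 197136/25 ≈ 7885.4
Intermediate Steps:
(v + X(-9, -7))² = (-89 + 1/(12 - 7))² = (-89 + 1/5)² = (-89 + ⅕)² = (-444/5)² = 197136/25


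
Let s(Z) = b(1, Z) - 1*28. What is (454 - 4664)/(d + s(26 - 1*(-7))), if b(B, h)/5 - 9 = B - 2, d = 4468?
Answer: -421/448 ≈ -0.93973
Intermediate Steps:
b(B, h) = 35 + 5*B (b(B, h) = 45 + 5*(B - 2) = 45 + 5*(-2 + B) = 45 + (-10 + 5*B) = 35 + 5*B)
s(Z) = 12 (s(Z) = (35 + 5*1) - 1*28 = (35 + 5) - 28 = 40 - 28 = 12)
(454 - 4664)/(d + s(26 - 1*(-7))) = (454 - 4664)/(4468 + 12) = -4210/4480 = -4210*1/4480 = -421/448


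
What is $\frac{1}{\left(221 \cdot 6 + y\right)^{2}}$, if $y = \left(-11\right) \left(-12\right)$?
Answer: $\frac{1}{2125764} \approx 4.7042 \cdot 10^{-7}$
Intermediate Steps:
$y = 132$
$\frac{1}{\left(221 \cdot 6 + y\right)^{2}} = \frac{1}{\left(221 \cdot 6 + 132\right)^{2}} = \frac{1}{\left(1326 + 132\right)^{2}} = \frac{1}{1458^{2}} = \frac{1}{2125764}$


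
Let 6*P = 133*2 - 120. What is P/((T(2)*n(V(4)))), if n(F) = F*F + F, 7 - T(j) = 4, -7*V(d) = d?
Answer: -3577/108 ≈ -33.120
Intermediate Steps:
P = 73/3 (P = (133*2 - 120)/6 = (266 - 120)/6 = (1/6)*146 = 73/3 ≈ 24.333)
V(d) = -d/7
T(j) = 3 (T(j) = 7 - 1*4 = 7 - 4 = 3)
n(F) = F + F**2 (n(F) = F**2 + F = F + F**2)
P/((T(2)*n(V(4)))) = 73/(3*((3*((-1/7*4)*(1 - 1/7*4))))) = 73/(3*((3*(-4*(1 - 4/7)/7)))) = 73/(3*((3*(-4/7*3/7)))) = 73/(3*((3*(-12/49)))) = 73/(3*(-36/49)) = (73/3)*(-49/36) = -3577/108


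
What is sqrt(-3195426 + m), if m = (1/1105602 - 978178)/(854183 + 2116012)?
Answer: I*sqrt(153148888026483180312671201978)/218923568826 ≈ 1787.6*I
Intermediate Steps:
m = -216295110631/656770706478 (m = (1/1105602 - 978178)/2970195 = -1081475553155/1105602*1/2970195 = -216295110631/656770706478 ≈ -0.32933)
sqrt(-3195426 + m) = sqrt(-3195426 - 216295110631/656770706478) = sqrt(-2098662407813280259/656770706478) = I*sqrt(153148888026483180312671201978)/218923568826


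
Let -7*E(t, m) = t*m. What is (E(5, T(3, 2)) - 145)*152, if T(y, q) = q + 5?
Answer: -22800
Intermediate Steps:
T(y, q) = 5 + q
E(t, m) = -m*t/7 (E(t, m) = -t*m/7 = -m*t/7)
(E(5, T(3, 2)) - 145)*152 = (-⅐*(5 + 2)*5 - 145)*152 = (-⅐*7*5 - 145)*152 = (-5 - 145)*152 = -150*152 = -22800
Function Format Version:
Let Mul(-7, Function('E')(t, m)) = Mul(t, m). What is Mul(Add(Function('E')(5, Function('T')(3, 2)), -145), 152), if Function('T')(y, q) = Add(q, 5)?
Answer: -22800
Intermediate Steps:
Function('T')(y, q) = Add(5, q)
Function('E')(t, m) = Mul(Rational(-1, 7), m, t) (Function('E')(t, m) = Mul(Rational(-1, 7), Mul(t, m)) = Mul(Rational(-1, 7), Mul(m, t)) = Mul(Rational(-1, 7), m, t))
Mul(Add(Function('E')(5, Function('T')(3, 2)), -145), 152) = Mul(Add(Mul(Rational(-1, 7), Add(5, 2), 5), -145), 152) = Mul(Add(Mul(Rational(-1, 7), 7, 5), -145), 152) = Mul(Add(-5, -145), 152) = Mul(-150, 152) = -22800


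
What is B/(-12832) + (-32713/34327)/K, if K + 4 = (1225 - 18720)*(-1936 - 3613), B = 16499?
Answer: -54982202070681139/42762083252588064 ≈ -1.2858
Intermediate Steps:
K = 97079751 (K = -4 + (1225 - 18720)*(-1936 - 3613) = -4 - 17495*(-5549) = -4 + 97079755 = 97079751)
B/(-12832) + (-32713/34327)/K = 16499/(-12832) - 32713/34327/97079751 = 16499*(-1/12832) - 32713*1/34327*(1/97079751) = -16499/12832 - 32713/34327*1/97079751 = -16499/12832 - 32713/3332456612577 = -54982202070681139/42762083252588064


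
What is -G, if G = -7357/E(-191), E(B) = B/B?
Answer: 7357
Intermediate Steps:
E(B) = 1
G = -7357 (G = -7357/1 = -7357*1 = -7357)
-G = -1*(-7357) = 7357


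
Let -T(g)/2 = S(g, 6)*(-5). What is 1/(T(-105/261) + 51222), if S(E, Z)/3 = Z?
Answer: 1/51402 ≈ 1.9454e-5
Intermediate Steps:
S(E, Z) = 3*Z
T(g) = 180 (T(g) = -2*3*6*(-5) = -36*(-5) = -2*(-90) = 180)
1/(T(-105/261) + 51222) = 1/(180 + 51222) = 1/51402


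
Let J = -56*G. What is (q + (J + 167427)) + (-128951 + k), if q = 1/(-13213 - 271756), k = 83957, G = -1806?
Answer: 63710234360/284969 ≈ 2.2357e+5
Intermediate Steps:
J = 101136 (J = -56*(-1806) = 101136)
q = -1/284969 (q = 1/(-284969) = -1/284969 ≈ -3.5092e-6)
(q + (J + 167427)) + (-128951 + k) = (-1/284969 + (101136 + 167427)) + (-128951 + 83957) = (-1/284969 + 268563) - 44994 = 76532129546/284969 - 44994 = 63710234360/284969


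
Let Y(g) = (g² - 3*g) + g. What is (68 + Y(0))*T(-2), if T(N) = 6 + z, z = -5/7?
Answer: 2516/7 ≈ 359.43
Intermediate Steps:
z = -5/7 (z = -5*⅐ = -5/7 ≈ -0.71429)
T(N) = 37/7 (T(N) = 6 - 5/7 = 37/7)
Y(g) = g² - 2*g
(68 + Y(0))*T(-2) = (68 + 0*(-2 + 0))*(37/7) = (68 + 0*(-2))*(37/7) = (68 + 0)*(37/7) = 68*(37/7) = 2516/7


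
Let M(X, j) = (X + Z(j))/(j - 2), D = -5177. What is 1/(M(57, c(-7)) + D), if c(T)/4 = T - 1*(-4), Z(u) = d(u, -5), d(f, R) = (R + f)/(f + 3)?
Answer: -63/326416 ≈ -0.00019301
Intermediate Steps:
d(f, R) = (R + f)/(3 + f)
Z(u) = (-5 + u)/(3 + u)
c(T) = 16 + 4*T (c(T) = 4*(T - 1*(-4)) = 4*(T + 4) = 4*(4 + T) = 16 + 4*T)
M(X, j) = (X + (-5 + j)/(3 + j))/(-2 + j) (M(X, j) = (X + (-5 + j)/(3 + j))/(j - 2) = (X + (-5 + j)/(3 + j))/(-2 + j))
1/(M(57, c(-7)) + D) = 1/((-5 + (16 + 4*(-7)) + 57*(3 + (16 + 4*(-7))))/((-2 + (16 + 4*(-7)))*(3 + (16 + 4*(-7)))) - 5177) = 1/((-5 + (16 - 28) + 57*(3 + (16 - 28)))/((-2 + (16 - 28))*(3 + (16 - 28))) - 5177) = 1/((-5 - 12 + 57*(3 - 12))/((-2 - 12)*(3 - 12)) - 5177) = 1/((-5 - 12 + 57*(-9))/(-14*(-9)) - 5177) = 1/(-1/14*(-1/9)*(-5 - 12 - 513) - 5177) = 1/(-1/14*(-1/9)*(-530) - 5177) = 1/(-265/63 - 5177) = 1/(-326416/63) = -63/326416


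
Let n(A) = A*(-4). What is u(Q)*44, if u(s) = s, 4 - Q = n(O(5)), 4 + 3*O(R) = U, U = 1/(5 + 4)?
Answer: -1408/27 ≈ -52.148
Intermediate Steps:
U = 1/9 ≈ 0.11111
O(R) = -35/27 (O(R) = -4/3 + (1/3)*(1/9) = -4/3 + 1/27 = -35/27)
n(A) = -4*A
Q = -32/27 (Q = 4 - (-4)*(-35)/27 = 4 - 1*140/27 = 4 - 140/27 = -32/27 ≈ -1.1852)
u(Q)*44 = -32/27*44 = -1408/27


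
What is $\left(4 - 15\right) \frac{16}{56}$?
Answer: $- \frac{22}{7} \approx -3.1429$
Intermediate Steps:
$\left(4 - 15\right) \frac{16}{56} = - 11 \cdot 16 \cdot \frac{1}{56} = \left(-11\right) \frac{2}{7} = - \frac{22}{7}$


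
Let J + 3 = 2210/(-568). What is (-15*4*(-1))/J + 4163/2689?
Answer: -37673569/5262373 ≈ -7.1590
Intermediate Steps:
J = -1957/284 (J = -3 + 2210/(-568) = -3 + 2210*(-1/568) = -3 - 1105/284 = -1957/284 ≈ -6.8908)
(-15*4*(-1))/J + 4163/2689 = (-15*4*(-1))/(-1957/284) + 4163/2689 = -60*(-1)*(-284/1957) + 4163*(1/2689) = 60*(-284/1957) + 4163/2689 = -17040/1957 + 4163/2689 = -37673569/5262373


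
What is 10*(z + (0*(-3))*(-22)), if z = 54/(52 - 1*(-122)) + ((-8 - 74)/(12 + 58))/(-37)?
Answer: 25688/7511 ≈ 3.4201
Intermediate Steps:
z = 12844/37555 (z = 54/(52 + 122) - 82/70*(-1/37) = 54/174 - 82*1/70*(-1/37) = 54*(1/174) - 41/35*(-1/37) = 9/29 + 41/1295 = 12844/37555 ≈ 0.34201)
10*(z + (0*(-3))*(-22)) = 10*(12844/37555 + (0*(-3))*(-22)) = 10*(12844/37555 + 0*(-22)) = 10*(12844/37555 + 0) = 10*(12844/37555) = 25688/7511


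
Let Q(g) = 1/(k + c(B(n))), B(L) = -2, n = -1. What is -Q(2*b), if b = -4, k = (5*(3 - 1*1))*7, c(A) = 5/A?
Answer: -2/135 ≈ -0.014815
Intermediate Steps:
k = 70 (k = (5*(3 - 1))*7 = (5*2)*7 = 10*7 = 70)
Q(g) = 2/135 (Q(g) = 1/(70 + 5/(-2)) = 1/(70 + 5*(-½)) = 1/(70 - 5/2) = 1/(135/2) = 2/135)
-Q(2*b) = -1*2/135 = -2/135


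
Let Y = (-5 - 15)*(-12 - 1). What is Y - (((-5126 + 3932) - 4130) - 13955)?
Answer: 19539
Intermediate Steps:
Y = 260 (Y = -20*(-13) = 260)
Y - (((-5126 + 3932) - 4130) - 13955) = 260 - (((-5126 + 3932) - 4130) - 13955) = 260 - ((-1194 - 4130) - 13955) = 260 - (-5324 - 13955) = 260 - 1*(-19279) = 260 + 19279 = 19539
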